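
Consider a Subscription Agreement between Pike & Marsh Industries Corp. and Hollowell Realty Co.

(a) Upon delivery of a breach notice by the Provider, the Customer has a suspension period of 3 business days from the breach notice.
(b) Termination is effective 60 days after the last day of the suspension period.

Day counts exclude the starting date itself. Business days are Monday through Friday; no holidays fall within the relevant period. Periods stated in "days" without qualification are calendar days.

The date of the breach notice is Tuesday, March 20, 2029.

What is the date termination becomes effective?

The last day of the suspension period: counting 3 business days from Tuesday, March 20, 2029 (Mar 21, Mar 22, Mar 23, skipping weekends) reaches Friday, March 23, 2029.
Adding 60 calendar days to March 23, 2029 gives May 22, 2029, which is the date termination becomes effective.

May 22, 2029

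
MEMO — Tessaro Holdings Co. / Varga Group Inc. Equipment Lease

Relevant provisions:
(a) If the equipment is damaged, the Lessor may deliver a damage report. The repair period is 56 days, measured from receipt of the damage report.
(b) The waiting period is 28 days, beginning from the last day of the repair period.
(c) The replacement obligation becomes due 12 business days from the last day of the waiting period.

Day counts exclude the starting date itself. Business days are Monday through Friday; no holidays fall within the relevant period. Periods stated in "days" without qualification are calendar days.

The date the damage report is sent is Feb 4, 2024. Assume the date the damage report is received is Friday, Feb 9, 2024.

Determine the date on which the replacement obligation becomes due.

Adding 56 calendar days to Feb 9, 2024 gives Apr 5, 2024, which is the last day of the repair period.
Adding 28 calendar days to Apr 5, 2024 gives May 3, 2024, which is the last day of the waiting period.
From Friday, May 3, 2024, 12 business days (May 6, May 7, May 8, May 9, …, May 17, May 20, May 21, skipping weekends) brings us to Tuesday, May 21, 2024, which is the date on which the replacement obligation becomes due.

May 21, 2024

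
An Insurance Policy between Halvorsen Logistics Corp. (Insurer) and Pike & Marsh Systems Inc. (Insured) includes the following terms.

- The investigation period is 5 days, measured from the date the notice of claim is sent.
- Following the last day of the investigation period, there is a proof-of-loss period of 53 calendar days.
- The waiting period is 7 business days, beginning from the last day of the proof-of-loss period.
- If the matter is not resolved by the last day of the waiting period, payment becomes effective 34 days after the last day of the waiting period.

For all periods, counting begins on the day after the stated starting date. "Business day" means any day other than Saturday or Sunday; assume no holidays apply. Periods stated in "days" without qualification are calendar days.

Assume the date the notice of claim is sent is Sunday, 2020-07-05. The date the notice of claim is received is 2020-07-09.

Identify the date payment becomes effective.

The last day of the investigation period: 2020-07-05 + 5 days = 2020-07-10.
The last day of the proof-of-loss period: 2020-07-10 + 53 days = 2020-09-01.
From Tuesday, 2020-09-01, 7 business days (Sep 2, Sep 3, Sep 4, Sep 7, Sep 8, Sep 9, Sep 10, skipping weekends) brings us to Thursday, 2020-09-10, which is the last day of the waiting period.
Adding 34 calendar days to 2020-09-10 gives 2020-10-14, which is the date payment becomes effective.

2020-10-14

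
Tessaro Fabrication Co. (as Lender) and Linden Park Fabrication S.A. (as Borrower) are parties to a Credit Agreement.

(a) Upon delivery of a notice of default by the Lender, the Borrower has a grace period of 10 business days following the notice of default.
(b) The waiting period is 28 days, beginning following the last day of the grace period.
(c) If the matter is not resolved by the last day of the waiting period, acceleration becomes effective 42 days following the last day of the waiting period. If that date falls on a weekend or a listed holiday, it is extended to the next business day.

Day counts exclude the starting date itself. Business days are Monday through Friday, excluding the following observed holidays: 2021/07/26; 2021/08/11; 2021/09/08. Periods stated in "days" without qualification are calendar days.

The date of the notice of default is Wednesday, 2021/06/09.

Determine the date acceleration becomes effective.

2021/09/01

The last day of the grace period: counting 10 business days from Wednesday, 2021/06/09 (Jun 10, Jun 11, Jun 14, Jun 15, Jun 16, Jun 17, Jun 18, Jun 21, Jun 22, Jun 23, skipping weekends) reaches Wednesday, 2021/06/23.
The last day of the waiting period: 28 calendar days after 2021/06/23 is 2021/07/21.
The date acceleration becomes effective: 42 calendar days after 2021/07/21 is 2021/09/01. 2021/09/01 is a Wednesday and is not a listed holiday, so no roll-forward applies.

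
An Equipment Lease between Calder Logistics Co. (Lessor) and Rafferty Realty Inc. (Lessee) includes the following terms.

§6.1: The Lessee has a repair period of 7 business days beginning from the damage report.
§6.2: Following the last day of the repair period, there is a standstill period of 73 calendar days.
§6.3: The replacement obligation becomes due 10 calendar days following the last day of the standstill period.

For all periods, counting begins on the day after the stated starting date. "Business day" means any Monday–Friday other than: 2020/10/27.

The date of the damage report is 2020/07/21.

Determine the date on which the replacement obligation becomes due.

The last day of the repair period: 7 business days after Tuesday, 2020/07/21, skipping weekends — Jul 22, Jul 23, Jul 24, Jul 27, Jul 28, Jul 29, Jul 30 — lands on Thursday, 2020/07/30.
The last day of the standstill period: 2020/07/30 + 73 days = 2020/10/11.
The date on which the replacement obligation becomes due: 2020/10/11 + 10 days = 2020/10/21.

2020/10/21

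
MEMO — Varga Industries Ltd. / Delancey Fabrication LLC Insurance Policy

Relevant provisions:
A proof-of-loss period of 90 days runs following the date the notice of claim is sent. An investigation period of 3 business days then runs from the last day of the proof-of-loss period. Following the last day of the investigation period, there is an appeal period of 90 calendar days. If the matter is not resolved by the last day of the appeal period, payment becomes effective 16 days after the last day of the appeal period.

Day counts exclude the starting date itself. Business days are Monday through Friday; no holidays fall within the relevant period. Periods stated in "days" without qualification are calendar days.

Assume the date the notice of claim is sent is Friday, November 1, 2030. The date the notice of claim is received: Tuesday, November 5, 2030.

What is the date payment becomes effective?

The last day of the proof-of-loss period: 90 calendar days after November 1, 2030 is January 30, 2031.
From Thursday, January 30, 2031, 3 business days (Jan 31, Feb 3, Feb 4, skipping weekends) brings us to Tuesday, February 4, 2031, which is the last day of the investigation period.
The last day of the appeal period: February 4, 2031 + 90 days = May 5, 2031.
The date payment becomes effective: May 5, 2031 + 16 days = May 21, 2031.

May 21, 2031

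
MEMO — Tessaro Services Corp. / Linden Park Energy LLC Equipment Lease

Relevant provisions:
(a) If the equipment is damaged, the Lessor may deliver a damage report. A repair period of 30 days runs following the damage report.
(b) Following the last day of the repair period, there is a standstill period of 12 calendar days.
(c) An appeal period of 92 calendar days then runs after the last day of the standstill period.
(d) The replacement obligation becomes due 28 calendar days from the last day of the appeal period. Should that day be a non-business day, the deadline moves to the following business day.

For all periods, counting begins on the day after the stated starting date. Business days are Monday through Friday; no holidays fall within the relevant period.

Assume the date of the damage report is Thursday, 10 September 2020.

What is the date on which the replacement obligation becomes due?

19 February 2021

The last day of the repair period: 10 September 2020 + 30 days = 10 October 2020.
The last day of the standstill period: 12 calendar days after 10 October 2020 is 22 October 2020.
Adding 92 calendar days to 22 October 2020 gives 22 January 2021, which is the last day of the appeal period.
The date on which the replacement obligation becomes due: 22 January 2021 + 28 days = 19 February 2021. 19 February 2021 is a Friday, so no roll-forward applies.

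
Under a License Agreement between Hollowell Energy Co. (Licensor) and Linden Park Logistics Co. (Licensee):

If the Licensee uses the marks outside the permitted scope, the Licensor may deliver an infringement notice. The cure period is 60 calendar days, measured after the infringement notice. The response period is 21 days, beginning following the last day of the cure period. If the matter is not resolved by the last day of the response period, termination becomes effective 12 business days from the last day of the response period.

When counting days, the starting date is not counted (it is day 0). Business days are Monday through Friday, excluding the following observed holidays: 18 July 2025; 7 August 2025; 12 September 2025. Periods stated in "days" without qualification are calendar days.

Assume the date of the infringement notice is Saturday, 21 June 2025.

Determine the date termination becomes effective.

29 September 2025

The last day of the cure period: 60 calendar days after 21 June 2025 is 20 August 2025.
The last day of the response period: 21 calendar days after 20 August 2025 is 10 September 2025.
From Wednesday, 10 September 2025, 12 business days (Sep 11, Sep 15, Sep 16, Sep 17, …, Sep 25, Sep 26, Sep 29, skipping weekends and the listed holiday on Sep 12) brings us to Monday, 29 September 2025, which is the date termination becomes effective.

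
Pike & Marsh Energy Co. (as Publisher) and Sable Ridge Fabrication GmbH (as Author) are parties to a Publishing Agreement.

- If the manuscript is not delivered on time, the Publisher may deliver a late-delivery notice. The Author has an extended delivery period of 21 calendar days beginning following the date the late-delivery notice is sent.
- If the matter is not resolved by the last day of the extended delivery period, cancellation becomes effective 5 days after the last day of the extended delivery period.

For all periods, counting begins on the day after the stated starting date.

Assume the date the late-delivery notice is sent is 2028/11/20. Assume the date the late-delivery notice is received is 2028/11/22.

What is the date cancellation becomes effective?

The last day of the extended delivery period: 21 calendar days after 2028/11/20 is 2028/12/11.
The date cancellation becomes effective: 2028/12/11 + 5 days = 2028/12/16.

2028/12/16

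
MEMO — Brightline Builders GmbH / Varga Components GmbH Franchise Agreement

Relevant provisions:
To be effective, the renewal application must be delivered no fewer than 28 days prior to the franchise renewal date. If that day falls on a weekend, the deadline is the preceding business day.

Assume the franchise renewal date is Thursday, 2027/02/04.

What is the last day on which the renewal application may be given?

2027/01/07

2027/02/04 minus 28 days is 2027/01/07. That is a Thursday, so no adjustment is needed.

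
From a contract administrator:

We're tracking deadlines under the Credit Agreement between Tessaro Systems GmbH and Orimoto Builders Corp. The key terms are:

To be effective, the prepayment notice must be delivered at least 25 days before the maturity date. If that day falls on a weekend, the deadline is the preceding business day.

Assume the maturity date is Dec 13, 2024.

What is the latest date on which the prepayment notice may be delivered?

Nov 18, 2024

Dec 13, 2024 minus 25 days is Nov 18, 2024. That is a Monday, so no adjustment is needed.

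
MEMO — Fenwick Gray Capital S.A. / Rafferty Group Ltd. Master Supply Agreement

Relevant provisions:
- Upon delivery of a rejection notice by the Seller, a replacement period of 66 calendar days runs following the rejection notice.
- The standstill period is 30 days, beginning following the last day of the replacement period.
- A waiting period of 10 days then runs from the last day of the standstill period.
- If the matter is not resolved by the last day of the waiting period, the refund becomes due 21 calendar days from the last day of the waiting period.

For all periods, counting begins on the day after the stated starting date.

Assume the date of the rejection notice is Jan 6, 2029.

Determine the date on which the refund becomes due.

May 13, 2029

The last day of the replacement period: 66 calendar days after Jan 6, 2029 is Mar 13, 2029.
The last day of the standstill period: 30 calendar days after Mar 13, 2029 is Apr 12, 2029.
The last day of the waiting period: 10 calendar days after Apr 12, 2029 is Apr 22, 2029.
Adding 21 calendar days to Apr 22, 2029 gives May 13, 2029, which is the date on which the refund becomes due.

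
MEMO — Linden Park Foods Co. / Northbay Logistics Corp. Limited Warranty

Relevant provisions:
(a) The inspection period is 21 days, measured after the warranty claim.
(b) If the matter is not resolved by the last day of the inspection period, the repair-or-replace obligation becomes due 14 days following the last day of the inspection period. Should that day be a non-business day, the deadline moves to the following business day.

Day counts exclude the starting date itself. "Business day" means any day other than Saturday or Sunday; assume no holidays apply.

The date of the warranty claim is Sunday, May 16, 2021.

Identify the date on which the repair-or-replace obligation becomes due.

Jun 21, 2021

The last day of the inspection period: May 16, 2021 + 21 days = Jun 6, 2021.
Adding 14 calendar days to Jun 6, 2021 gives Jun 20, 2021, which is the date on which the repair-or-replace obligation becomes due. That falls on a Sunday, so it rolls to the next business day, Monday, Jun 21, 2021.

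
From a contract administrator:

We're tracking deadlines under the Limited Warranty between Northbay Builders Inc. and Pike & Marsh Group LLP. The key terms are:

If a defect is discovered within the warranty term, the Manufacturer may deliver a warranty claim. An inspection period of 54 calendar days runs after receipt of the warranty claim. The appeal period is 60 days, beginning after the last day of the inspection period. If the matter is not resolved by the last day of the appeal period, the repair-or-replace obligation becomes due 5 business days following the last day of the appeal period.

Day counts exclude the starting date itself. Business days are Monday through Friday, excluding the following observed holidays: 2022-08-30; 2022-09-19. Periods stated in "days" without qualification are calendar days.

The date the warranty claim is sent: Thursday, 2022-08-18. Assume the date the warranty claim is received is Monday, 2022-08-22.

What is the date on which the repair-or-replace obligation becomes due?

2022-12-21

The last day of the inspection period: 2022-08-22 + 54 days = 2022-10-15.
The last day of the appeal period: 2022-10-15 + 60 days = 2022-12-14.
From Wednesday, 2022-12-14, 5 business days (Dec 15, Dec 16, Dec 19, Dec 20, Dec 21, skipping weekends) brings us to Wednesday, 2022-12-21, which is the date on which the repair-or-replace obligation becomes due.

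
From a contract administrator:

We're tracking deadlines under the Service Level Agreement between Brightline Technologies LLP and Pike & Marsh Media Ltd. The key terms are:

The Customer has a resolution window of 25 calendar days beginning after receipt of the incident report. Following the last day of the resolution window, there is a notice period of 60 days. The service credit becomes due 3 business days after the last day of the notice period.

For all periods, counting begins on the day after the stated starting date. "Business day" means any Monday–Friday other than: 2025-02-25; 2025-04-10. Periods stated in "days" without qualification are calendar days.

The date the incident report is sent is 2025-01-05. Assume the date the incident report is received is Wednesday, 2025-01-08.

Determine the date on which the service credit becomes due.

2025-04-08

The last day of the resolution window: 2025-01-08 + 25 days = 2025-02-02.
Adding 60 calendar days to 2025-02-02 gives 2025-04-03, which is the last day of the notice period.
From Thursday, 2025-04-03, 3 business days (Apr 4, Apr 7, Apr 8, skipping weekends) brings us to Tuesday, 2025-04-08, which is the date on which the service credit becomes due.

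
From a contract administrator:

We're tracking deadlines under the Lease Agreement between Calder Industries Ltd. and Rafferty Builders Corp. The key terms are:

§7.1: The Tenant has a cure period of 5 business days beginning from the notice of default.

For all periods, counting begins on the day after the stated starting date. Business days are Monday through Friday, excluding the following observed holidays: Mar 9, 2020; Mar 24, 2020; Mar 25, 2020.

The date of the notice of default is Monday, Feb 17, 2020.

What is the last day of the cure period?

Feb 24, 2020

From Monday, Feb 17, 2020, 5 business days (Feb 18, Feb 19, Feb 20, Feb 21, Feb 24, skipping weekends) brings us to Monday, Feb 24, 2020, which is the last day of the cure period.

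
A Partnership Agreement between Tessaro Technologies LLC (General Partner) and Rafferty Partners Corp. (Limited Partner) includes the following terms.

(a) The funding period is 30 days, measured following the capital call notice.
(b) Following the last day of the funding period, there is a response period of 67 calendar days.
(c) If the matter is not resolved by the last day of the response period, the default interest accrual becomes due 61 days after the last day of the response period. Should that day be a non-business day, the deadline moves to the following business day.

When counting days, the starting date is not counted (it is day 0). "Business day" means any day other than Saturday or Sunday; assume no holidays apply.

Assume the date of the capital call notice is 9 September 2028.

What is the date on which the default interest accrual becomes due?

14 February 2029

The last day of the funding period: 9 September 2028 + 30 days = 9 October 2028.
The last day of the response period: 67 calendar days after 9 October 2028 is 15 December 2028.
The date on which the default interest accrual becomes due: 61 calendar days after 15 December 2028 is 14 February 2029. 14 February 2029 is a Wednesday, so no roll-forward applies.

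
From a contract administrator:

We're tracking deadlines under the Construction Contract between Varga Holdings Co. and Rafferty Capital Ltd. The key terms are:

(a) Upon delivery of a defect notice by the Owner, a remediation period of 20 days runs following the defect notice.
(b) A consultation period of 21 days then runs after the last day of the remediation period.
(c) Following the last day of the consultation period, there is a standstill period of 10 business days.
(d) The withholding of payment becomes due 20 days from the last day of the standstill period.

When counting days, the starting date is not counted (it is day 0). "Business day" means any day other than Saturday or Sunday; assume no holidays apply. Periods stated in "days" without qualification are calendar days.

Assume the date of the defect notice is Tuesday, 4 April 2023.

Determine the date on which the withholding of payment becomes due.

The last day of the remediation period: 4 April 2023 + 20 days = 24 April 2023.
The last day of the consultation period: 21 calendar days after 24 April 2023 is 15 May 2023.
The last day of the standstill period: counting 10 business days from Monday, 15 May 2023 (May 16, May 17, May 18, May 19, May 22, May 23, May 24, May 25, May 26, May 29, skipping weekends) reaches Monday, 29 May 2023.
Adding 20 calendar days to 29 May 2023 gives 18 June 2023, which is the date on which the withholding of payment becomes due.

18 June 2023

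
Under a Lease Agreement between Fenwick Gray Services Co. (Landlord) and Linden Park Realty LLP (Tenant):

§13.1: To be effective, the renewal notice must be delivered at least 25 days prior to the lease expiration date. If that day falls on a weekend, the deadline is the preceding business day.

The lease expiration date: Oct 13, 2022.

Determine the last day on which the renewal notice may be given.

Sep 16, 2022

Oct 13, 2022 minus 25 days is Sep 18, 2022. That is a Sunday, so the deadline moves back to Friday, Sep 16, 2022.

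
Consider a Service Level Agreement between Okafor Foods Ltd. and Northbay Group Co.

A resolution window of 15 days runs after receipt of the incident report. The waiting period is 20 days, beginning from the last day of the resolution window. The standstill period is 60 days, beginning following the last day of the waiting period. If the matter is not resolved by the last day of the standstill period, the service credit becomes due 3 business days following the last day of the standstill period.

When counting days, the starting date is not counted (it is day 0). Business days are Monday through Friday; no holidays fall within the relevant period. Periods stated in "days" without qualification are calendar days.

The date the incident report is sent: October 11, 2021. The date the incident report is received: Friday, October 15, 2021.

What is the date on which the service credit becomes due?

Adding 15 calendar days to October 15, 2021 gives October 30, 2021, which is the last day of the resolution window.
The last day of the waiting period: 20 calendar days after October 30, 2021 is November 19, 2021.
The last day of the standstill period: November 19, 2021 + 60 days = January 18, 2022.
The date on which the service credit becomes due: 3 business days after Tuesday, January 18, 2022, skipping weekends — Jan 19, Jan 20, Jan 21 — lands on Friday, January 21, 2022.

January 21, 2022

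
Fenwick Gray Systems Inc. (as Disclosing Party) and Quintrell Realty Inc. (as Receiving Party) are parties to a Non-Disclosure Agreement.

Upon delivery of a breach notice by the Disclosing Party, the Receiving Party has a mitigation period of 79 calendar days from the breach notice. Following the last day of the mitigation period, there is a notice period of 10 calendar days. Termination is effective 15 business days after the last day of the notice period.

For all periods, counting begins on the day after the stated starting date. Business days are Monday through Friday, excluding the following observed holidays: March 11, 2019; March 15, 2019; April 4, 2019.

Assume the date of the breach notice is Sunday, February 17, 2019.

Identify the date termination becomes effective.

June 7, 2019

The last day of the mitigation period: February 17, 2019 + 79 days = May 7, 2019.
Adding 10 calendar days to May 7, 2019 gives May 17, 2019, which is the last day of the notice period.
The date termination becomes effective: 15 business days after Friday, May 17, 2019, skipping weekends — May 20, May 21, May 22, May 23, …, Jun 5, Jun 6, Jun 7 — lands on Friday, June 7, 2019.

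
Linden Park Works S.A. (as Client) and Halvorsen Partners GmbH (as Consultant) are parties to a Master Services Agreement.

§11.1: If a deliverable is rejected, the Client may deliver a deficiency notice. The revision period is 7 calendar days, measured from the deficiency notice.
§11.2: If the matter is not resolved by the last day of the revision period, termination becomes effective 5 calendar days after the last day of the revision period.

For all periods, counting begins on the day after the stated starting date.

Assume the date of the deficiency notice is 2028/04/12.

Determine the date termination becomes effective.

The last day of the revision period: 2028/04/12 + 7 days = 2028/04/19.
The date termination becomes effective: 5 calendar days after 2028/04/19 is 2028/04/24.

2028/04/24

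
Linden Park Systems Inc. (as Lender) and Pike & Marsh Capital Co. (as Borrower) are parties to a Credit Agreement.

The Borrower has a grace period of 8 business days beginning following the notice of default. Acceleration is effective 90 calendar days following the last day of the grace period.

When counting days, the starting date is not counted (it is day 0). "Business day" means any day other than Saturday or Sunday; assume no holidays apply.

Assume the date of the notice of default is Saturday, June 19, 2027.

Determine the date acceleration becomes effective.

September 28, 2027

The last day of the grace period: counting 8 business days from Saturday, June 19, 2027 (Jun 21, Jun 22, Jun 23, Jun 24, Jun 25, Jun 28, Jun 29, Jun 30, skipping weekends) reaches Wednesday, June 30, 2027.
The date acceleration becomes effective: June 30, 2027 + 90 days = September 28, 2027.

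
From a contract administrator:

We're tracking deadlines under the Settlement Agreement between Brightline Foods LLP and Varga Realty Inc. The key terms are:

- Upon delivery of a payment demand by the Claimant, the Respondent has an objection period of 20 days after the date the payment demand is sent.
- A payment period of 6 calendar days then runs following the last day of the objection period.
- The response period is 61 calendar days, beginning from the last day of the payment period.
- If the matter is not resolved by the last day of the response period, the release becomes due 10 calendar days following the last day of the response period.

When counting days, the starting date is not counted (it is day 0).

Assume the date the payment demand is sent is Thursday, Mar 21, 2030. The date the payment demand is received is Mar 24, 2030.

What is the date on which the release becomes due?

The last day of the objection period: 20 calendar days after Mar 21, 2030 is Apr 10, 2030.
The last day of the payment period: Apr 10, 2030 + 6 days = Apr 16, 2030.
The last day of the response period: Apr 16, 2030 + 61 days = Jun 16, 2030.
Adding 10 calendar days to Jun 16, 2030 gives Jun 26, 2030, which is the date on which the release becomes due.

Jun 26, 2030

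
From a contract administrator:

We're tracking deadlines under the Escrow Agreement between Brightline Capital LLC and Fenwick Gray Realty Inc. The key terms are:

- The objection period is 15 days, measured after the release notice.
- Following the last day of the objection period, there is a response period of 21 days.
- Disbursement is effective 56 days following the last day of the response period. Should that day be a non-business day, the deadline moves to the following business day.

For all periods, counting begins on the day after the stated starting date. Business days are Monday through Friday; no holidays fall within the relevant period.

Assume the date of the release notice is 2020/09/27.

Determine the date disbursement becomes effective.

2020/12/28

The last day of the objection period: 2020/09/27 + 15 days = 2020/10/12.
The last day of the response period: 2020/10/12 + 21 days = 2020/11/02.
The date disbursement becomes effective: 56 calendar days after 2020/11/02 is 2020/12/28. 2020/12/28 is a Monday, so no roll-forward applies.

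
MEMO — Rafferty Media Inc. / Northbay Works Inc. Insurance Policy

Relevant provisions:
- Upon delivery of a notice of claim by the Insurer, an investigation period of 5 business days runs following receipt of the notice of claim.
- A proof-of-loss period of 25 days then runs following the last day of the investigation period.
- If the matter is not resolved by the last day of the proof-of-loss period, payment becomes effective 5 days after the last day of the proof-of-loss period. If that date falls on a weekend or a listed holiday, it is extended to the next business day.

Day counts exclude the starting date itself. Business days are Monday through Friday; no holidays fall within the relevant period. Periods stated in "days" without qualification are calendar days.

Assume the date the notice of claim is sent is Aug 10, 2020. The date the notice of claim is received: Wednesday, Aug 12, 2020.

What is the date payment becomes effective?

Sep 18, 2020

The last day of the investigation period: 5 business days after Wednesday, Aug 12, 2020, skipping weekends — Aug 13, Aug 14, Aug 17, Aug 18, Aug 19 — lands on Wednesday, Aug 19, 2020.
The last day of the proof-of-loss period: 25 calendar days after Aug 19, 2020 is Sep 13, 2020.
The date payment becomes effective: Sep 13, 2020 + 5 days = Sep 18, 2020. Sep 18, 2020 is a Friday, so no roll-forward applies.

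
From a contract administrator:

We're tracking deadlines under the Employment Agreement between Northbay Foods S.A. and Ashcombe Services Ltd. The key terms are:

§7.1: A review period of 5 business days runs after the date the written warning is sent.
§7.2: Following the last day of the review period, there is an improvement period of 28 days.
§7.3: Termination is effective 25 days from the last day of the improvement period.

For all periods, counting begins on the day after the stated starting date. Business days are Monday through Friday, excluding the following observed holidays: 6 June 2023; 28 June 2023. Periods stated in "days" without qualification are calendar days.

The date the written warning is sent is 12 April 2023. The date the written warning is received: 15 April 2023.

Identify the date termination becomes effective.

The last day of the review period: 5 business days after Wednesday, 12 April 2023, skipping weekends — Apr 13, Apr 14, Apr 17, Apr 18, Apr 19 — lands on Wednesday, 19 April 2023.
Adding 28 calendar days to 19 April 2023 gives 17 May 2023, which is the last day of the improvement period.
Adding 25 calendar days to 17 May 2023 gives 11 June 2023, which is the date termination becomes effective.

11 June 2023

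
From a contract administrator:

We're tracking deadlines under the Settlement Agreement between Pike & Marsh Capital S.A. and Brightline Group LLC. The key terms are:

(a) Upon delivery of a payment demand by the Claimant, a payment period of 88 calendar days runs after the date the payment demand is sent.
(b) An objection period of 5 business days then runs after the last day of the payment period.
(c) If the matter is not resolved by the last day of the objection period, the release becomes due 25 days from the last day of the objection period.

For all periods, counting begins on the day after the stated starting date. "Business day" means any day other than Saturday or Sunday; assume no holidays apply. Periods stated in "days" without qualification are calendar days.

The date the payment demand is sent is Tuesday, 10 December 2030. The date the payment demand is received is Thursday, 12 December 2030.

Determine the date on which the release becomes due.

8 April 2031

The last day of the payment period: 10 December 2030 + 88 days = 8 March 2031.
The last day of the objection period: 5 business days after Saturday, 8 March 2031, skipping weekends — Mar 10, Mar 11, Mar 12, Mar 13, Mar 14 — lands on Friday, 14 March 2031.
Adding 25 calendar days to 14 March 2031 gives 8 April 2031, which is the date on which the release becomes due.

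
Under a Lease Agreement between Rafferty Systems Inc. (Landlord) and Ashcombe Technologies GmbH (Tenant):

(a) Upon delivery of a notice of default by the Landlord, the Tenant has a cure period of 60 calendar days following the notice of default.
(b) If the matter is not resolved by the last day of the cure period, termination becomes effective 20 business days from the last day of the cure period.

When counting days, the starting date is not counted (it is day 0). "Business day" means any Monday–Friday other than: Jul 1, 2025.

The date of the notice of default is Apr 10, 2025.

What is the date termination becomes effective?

The last day of the cure period: 60 calendar days after Apr 10, 2025 is Jun 9, 2025.
From Monday, Jun 9, 2025, 20 business days (Jun 10, Jun 11, Jun 12, Jun 13, …, Jul 4, Jul 7, Jul 8, skipping weekends and the listed holiday on Jul 1) brings us to Tuesday, Jul 8, 2025, which is the date termination becomes effective.

Jul 8, 2025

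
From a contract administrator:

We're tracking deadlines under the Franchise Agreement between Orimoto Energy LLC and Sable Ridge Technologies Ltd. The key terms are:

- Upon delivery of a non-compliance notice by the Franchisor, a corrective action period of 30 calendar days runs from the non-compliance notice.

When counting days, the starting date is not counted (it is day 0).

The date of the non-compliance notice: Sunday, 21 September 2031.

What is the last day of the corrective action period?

The last day of the corrective action period: 30 calendar days after 21 September 2031 is 21 October 2031.

21 October 2031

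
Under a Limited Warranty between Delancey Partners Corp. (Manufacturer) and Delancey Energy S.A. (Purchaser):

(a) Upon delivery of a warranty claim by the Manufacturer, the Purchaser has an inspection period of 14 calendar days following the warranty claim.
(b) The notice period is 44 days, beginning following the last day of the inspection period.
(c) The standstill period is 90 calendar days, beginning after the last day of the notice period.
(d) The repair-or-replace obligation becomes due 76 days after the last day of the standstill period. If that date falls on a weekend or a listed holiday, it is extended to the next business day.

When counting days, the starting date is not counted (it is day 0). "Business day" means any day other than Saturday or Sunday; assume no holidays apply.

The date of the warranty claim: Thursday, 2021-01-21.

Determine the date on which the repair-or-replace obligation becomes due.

2021-09-02

The last day of the inspection period: 14 calendar days after 2021-01-21 is 2021-02-04.
The last day of the notice period: 2021-02-04 + 44 days = 2021-03-20.
Adding 90 calendar days to 2021-03-20 gives 2021-06-18, which is the last day of the standstill period.
The date on which the repair-or-replace obligation becomes due: 76 calendar days after 2021-06-18 is 2021-09-02. 2021-09-02 is a Thursday, so no roll-forward applies.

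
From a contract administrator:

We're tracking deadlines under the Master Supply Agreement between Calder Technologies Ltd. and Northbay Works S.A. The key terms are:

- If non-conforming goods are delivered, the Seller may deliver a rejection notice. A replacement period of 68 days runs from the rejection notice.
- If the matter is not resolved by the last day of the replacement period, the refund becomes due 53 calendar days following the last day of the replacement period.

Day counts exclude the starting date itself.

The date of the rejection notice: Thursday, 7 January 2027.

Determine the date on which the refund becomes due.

8 May 2027

Adding 68 calendar days to 7 January 2027 gives 16 March 2027, which is the last day of the replacement period.
The date on which the refund becomes due: 53 calendar days after 16 March 2027 is 8 May 2027.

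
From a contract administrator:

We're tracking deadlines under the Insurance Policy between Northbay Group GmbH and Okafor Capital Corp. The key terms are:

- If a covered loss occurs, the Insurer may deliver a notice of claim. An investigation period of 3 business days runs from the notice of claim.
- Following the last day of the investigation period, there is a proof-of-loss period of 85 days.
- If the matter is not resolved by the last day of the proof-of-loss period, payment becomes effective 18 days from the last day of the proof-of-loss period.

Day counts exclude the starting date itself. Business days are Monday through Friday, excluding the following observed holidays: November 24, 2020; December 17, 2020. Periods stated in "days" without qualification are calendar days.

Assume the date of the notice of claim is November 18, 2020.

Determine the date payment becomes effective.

March 6, 2021

From Wednesday, November 18, 2020, 3 business days (Nov 19, Nov 20, Nov 23, skipping weekends) brings us to Monday, November 23, 2020, which is the last day of the investigation period.
The last day of the proof-of-loss period: November 23, 2020 + 85 days = February 16, 2021.
Adding 18 calendar days to February 16, 2021 gives March 6, 2021, which is the date payment becomes effective.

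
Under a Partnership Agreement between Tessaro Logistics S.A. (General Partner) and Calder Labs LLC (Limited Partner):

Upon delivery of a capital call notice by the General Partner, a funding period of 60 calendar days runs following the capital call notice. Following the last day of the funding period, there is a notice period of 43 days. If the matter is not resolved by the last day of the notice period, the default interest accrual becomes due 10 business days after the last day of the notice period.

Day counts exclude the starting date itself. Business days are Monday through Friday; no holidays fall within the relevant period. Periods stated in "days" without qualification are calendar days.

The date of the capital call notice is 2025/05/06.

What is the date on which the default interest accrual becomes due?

Adding 60 calendar days to 2025/05/06 gives 2025/07/05, which is the last day of the funding period.
Adding 43 calendar days to 2025/07/05 gives 2025/08/17, which is the last day of the notice period.
The date on which the default interest accrual becomes due: counting 10 business days from Sunday, 2025/08/17 (Aug 18, Aug 19, Aug 20, Aug 21, Aug 22, Aug 25, Aug 26, Aug 27, Aug 28, Aug 29, skipping weekends) reaches Friday, 2025/08/29.

2025/08/29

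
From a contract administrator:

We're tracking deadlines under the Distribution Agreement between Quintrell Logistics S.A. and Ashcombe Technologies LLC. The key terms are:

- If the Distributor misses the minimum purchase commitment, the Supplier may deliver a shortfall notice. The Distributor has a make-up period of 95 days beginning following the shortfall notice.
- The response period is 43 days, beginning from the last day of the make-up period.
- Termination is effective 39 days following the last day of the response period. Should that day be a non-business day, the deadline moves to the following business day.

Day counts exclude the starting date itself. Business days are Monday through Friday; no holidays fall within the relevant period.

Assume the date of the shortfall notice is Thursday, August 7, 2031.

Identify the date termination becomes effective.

February 2, 2032

Adding 95 calendar days to August 7, 2031 gives November 10, 2031, which is the last day of the make-up period.
Adding 43 calendar days to November 10, 2031 gives December 23, 2031, which is the last day of the response period.
The date termination becomes effective: 39 calendar days after December 23, 2031 is January 31, 2032. That falls on a Saturday, so it rolls to the next business day, Monday, February 2, 2032.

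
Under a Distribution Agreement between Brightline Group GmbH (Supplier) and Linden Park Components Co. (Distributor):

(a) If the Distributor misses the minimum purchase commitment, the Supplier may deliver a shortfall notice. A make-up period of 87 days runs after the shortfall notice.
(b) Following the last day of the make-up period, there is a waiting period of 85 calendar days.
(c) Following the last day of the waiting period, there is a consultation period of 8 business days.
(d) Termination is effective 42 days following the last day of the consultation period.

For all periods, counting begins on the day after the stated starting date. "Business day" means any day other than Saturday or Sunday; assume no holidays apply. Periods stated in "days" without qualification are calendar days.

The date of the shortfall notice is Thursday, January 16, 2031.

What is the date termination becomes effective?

Adding 87 calendar days to January 16, 2031 gives April 13, 2031, which is the last day of the make-up period.
Adding 85 calendar days to April 13, 2031 gives July 7, 2031, which is the last day of the waiting period.
The last day of the consultation period: counting 8 business days from Monday, July 7, 2031 (Jul 8, Jul 9, Jul 10, Jul 11, Jul 14, Jul 15, Jul 16, Jul 17, skipping weekends) reaches Thursday, July 17, 2031.
The date termination becomes effective: July 17, 2031 + 42 days = August 28, 2031.

August 28, 2031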